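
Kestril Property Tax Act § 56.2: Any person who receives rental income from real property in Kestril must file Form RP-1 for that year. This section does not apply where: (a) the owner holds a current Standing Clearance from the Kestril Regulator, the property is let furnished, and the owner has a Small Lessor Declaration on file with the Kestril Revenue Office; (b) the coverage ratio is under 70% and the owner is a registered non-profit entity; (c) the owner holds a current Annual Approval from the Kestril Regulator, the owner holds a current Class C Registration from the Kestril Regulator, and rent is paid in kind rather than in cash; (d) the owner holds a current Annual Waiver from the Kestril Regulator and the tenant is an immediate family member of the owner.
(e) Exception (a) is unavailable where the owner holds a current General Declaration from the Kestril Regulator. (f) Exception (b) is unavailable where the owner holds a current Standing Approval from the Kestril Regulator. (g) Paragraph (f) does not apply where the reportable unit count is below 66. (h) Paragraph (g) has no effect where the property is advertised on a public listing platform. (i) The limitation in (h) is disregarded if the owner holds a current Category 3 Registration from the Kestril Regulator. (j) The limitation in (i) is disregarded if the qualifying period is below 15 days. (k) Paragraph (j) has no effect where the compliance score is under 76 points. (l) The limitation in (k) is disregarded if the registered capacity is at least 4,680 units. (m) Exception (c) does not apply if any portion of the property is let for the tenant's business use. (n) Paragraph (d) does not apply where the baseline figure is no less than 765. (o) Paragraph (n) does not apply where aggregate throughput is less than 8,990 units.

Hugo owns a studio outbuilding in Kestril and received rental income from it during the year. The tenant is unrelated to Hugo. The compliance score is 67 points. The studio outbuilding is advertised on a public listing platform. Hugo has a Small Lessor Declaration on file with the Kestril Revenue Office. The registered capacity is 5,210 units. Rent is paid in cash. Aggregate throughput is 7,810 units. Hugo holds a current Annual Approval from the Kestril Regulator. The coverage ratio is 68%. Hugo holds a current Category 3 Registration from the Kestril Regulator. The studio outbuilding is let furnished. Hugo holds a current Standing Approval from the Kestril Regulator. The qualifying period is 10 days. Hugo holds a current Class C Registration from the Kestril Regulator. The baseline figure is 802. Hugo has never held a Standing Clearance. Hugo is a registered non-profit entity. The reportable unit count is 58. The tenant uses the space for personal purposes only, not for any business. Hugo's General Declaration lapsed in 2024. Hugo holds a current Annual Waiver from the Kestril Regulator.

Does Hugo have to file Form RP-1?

Yes — Hugo must file Form RP-1.

Exception (a) does not apply: there is no Standing Clearance in force.
Exception (b) is satisfied on its face — the coverage ratio is 68%, under the 70% limit; Hugo is a registered non-profit. But: (f) operates against (b): a current Standing Approval is held. (g) applies (the reportable unit count is 58, below the 66 limit), but yields to (h): (h) is engaged — the property is publicly advertised. (i) applies (a current Category 3 Registration is held), but yields to (j): (j) operates against (i): the qualifying period is 10 days, below the 15 days limit. (k) operates (the compliance score is 67 points, under the 76 points limit), but is itself disapplied by (l): (l) is triggered — the registered capacity is 5,210 units, meeting the 4,680 units threshold. Exception (b) does not apply.
Exception (c) does not apply: rent is paid in cash.
Exception (d) fails — the tenant is unrelated to the owner.
No exception is made out. Hugo falls within the general rule.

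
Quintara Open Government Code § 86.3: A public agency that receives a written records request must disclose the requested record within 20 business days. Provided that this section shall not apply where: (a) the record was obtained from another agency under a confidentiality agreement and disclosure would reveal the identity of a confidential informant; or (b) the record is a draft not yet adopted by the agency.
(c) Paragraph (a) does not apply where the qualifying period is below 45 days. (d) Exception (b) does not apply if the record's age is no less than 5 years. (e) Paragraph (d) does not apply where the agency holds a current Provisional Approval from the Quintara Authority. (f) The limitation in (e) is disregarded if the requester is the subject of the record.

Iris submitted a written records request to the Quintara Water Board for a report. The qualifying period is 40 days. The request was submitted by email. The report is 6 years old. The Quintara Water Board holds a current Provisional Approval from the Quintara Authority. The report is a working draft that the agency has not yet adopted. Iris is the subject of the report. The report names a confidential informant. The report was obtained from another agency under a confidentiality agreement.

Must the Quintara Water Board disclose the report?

Yes — the Quintara Water Board must disclose the report.

All of (a)'s requirements are met (the report was obtained under a confidentiality agreement; the report names a confidential informant). But: (c) operates against (a): the qualifying period is 40 days, below the 45 days limit. (a) is therefore removed.
Exception (b)'s conditions are all satisfied: the report is an unadopted draft. But applying paragraphs (d)–(f): (d) operates against (b): the record's age is 6 years, meeting the 5 years threshold. (e) is triggered (a current Provisional Approval is held), but is set aside by (f): (f) operates against (e): Iris is the subject of the report. So (b) is unavailable.
No exception is made out. the Quintara Water Board falls within the general rule.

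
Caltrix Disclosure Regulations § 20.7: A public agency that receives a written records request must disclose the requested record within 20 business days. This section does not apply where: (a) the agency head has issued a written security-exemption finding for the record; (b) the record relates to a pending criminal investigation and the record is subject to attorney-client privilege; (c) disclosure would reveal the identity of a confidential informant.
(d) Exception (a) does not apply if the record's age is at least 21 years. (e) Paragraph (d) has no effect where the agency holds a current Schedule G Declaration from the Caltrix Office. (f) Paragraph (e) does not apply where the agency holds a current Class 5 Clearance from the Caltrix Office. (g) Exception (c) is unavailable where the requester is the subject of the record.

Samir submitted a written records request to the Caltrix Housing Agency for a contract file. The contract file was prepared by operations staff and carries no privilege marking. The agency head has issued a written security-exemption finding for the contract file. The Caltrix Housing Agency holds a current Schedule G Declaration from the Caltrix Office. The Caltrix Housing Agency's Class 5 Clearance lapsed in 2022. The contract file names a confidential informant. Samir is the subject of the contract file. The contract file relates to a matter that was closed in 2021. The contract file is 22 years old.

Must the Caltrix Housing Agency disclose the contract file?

Exception (a): a written security-exemption finding has been issued — every condition holds. As to paragraphs (d)–(f): (d) would limit (a) — the record's age is 22 years, meeting the 21 years threshold — but (e) sets (d) aside: (e) operates against (d): a current Schedule G Declaration is held. (f), which would lift (e), does not operate here — there is no Class 5 Clearance in force. So (a) applies.
Exception (b) requires that the record relates to a pending criminal investigation; but the contract file relates to a closed matter, so (b) is unavailable.
Exception (c): the contract file names a confidential informant — every condition holds. But applying paragraph (g): (g) is engaged — Samir is the subject of the contract file. So (c) is unavailable.

No — exception (a) applies; the Caltrix Housing Agency is not required to disclose the contract file.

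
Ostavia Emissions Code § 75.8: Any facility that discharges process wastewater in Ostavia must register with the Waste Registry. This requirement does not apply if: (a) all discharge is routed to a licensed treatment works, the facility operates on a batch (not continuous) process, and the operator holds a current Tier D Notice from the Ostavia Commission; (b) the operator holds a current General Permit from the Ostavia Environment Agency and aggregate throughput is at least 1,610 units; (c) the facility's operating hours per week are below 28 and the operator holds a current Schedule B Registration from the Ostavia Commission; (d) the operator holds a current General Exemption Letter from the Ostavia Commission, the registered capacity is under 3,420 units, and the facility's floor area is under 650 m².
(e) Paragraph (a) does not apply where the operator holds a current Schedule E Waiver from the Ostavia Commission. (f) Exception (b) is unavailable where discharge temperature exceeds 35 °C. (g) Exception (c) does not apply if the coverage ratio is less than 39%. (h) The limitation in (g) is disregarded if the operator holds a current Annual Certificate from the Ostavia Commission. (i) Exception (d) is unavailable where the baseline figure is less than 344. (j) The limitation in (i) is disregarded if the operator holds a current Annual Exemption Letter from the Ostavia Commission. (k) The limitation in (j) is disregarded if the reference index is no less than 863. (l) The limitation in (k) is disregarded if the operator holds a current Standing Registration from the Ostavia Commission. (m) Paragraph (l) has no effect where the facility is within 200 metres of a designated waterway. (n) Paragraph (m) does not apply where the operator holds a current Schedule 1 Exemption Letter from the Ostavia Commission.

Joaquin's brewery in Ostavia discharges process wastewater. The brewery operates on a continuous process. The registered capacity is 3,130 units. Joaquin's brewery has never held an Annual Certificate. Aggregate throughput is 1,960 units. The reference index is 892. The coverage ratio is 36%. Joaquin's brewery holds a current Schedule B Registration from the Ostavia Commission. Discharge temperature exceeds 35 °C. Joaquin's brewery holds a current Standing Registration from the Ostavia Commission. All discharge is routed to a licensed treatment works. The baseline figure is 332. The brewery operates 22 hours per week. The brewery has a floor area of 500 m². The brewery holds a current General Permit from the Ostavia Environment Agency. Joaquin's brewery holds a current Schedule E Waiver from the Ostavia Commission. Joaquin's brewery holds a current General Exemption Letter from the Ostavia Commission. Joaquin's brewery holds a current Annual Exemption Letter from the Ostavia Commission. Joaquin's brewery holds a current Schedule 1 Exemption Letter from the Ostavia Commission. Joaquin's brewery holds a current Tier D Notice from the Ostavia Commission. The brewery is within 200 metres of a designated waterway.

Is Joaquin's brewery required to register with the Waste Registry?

Exception (a) does not apply: the facility operates on a continuous process.
All of (b)'s requirements are met (a current General Permit is held; aggregate throughput is 1,960 units, meeting the 1,610 units threshold). Turning to paragraph (f): (f) operates against (b): discharge temperature exceeds 35 °C. (b) is therefore removed.
All of (c)'s requirements are met (the facility's operating hours per week are 22, below the 28 limit; a current Schedule B Registration is held). But applying paragraphs (g)–(h): (g) applies — the coverage ratio is 36%, less than the 39% limit. (h) is not engaged (the Annual Certificate is not current), so (g) stands. Exception (c) does not apply.
Exception (d): a current General Exemption Letter is held; the registered capacity is 3,130 units, under the 3,420 units limit; the facility's floor area is 500 m², under the 650 m² limit — every condition holds. As to paragraphs (i)–(n): (i) is engaged (the baseline figure is 332, less than the 344 limit), but is displaced by (j): (j) operates — a current Annual Exemption Letter is held. (k) would limit (j) — the reference index is 892, meeting the 863 threshold — but (l) sets (k) aside: (l) operates — a current Standing Registration is held. (m) operates (the brewery is within 200 m of a designated waterway), but is itself disapplied by (n): (n) applies — a current Schedule 1 Exemption Letter is held. (d) remains available.

No — exception (d) applies; Joaquin's brewery is not required to register with the Waste Registry.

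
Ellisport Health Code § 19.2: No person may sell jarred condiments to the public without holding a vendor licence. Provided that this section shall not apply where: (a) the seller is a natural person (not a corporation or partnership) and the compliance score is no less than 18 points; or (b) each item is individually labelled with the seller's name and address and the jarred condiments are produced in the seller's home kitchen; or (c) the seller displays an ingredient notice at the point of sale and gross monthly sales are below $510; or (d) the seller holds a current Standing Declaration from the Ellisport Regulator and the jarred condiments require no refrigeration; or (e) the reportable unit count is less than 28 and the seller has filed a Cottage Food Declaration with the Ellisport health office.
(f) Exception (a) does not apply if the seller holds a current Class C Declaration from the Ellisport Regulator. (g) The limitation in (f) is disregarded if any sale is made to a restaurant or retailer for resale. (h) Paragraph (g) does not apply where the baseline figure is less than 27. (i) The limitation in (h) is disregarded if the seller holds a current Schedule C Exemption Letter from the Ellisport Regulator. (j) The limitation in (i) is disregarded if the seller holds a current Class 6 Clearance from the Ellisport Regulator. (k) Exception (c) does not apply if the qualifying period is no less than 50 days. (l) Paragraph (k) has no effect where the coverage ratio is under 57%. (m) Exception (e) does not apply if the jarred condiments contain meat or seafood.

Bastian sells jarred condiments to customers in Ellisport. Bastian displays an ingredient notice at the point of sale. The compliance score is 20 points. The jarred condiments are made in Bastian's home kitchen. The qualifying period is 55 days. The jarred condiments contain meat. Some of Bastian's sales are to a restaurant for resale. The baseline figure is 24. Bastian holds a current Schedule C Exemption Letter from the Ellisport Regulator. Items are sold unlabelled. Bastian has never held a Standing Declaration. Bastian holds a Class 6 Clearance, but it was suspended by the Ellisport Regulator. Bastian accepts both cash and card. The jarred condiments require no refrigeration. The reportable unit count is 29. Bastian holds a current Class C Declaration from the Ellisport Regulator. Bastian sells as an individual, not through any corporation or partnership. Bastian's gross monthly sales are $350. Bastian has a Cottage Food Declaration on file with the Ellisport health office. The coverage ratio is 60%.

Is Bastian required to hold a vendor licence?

Exception (a) is satisfied on its face — the seller is a natural person; the compliance score is 20 points, meeting the 18 points threshold. Considering the limiting provisions: (f) would limit (a) — a current Class C Declaration is held — but (g) sets (f) aside: (g) operates against (f): some sales are to a restaurant for resale. (h) would limit (g) — the baseline figure is 24, less than the 27 limit — but (i) sets (h) aside: (i) applies — a current Schedule C Exemption Letter is held. (j), which would lift (i), is not engaged — the Class 6 Clearance is not current. Exception (a) stands.
Exception (b) requires that each item is individually labelled with the seller's name and address; but items are sold unlabelled, so (b) is unavailable.
Exception (c) is satisfied on its face — an ingredient notice is displayed; gross monthly sales are $350, below the $510 limit. Turning to paragraphs (k)–(l): (k) is engaged — the qualifying period is 55 days, meeting the 50 days threshold. (l), which would lift (k), is inapplicable — the coverage ratio is 60%, not under 57%. Exception (c) does not apply.
Exception (d) requires that the seller holds a current Standing Declaration from the Ellisport Regulator; but the Standing Declaration is not current, so (d) is unavailable.
Exception (e) does not apply: the reportable unit count is 29, not less than 28.

No — exception (a) applies; Bastian is not required to hold a vendor licence.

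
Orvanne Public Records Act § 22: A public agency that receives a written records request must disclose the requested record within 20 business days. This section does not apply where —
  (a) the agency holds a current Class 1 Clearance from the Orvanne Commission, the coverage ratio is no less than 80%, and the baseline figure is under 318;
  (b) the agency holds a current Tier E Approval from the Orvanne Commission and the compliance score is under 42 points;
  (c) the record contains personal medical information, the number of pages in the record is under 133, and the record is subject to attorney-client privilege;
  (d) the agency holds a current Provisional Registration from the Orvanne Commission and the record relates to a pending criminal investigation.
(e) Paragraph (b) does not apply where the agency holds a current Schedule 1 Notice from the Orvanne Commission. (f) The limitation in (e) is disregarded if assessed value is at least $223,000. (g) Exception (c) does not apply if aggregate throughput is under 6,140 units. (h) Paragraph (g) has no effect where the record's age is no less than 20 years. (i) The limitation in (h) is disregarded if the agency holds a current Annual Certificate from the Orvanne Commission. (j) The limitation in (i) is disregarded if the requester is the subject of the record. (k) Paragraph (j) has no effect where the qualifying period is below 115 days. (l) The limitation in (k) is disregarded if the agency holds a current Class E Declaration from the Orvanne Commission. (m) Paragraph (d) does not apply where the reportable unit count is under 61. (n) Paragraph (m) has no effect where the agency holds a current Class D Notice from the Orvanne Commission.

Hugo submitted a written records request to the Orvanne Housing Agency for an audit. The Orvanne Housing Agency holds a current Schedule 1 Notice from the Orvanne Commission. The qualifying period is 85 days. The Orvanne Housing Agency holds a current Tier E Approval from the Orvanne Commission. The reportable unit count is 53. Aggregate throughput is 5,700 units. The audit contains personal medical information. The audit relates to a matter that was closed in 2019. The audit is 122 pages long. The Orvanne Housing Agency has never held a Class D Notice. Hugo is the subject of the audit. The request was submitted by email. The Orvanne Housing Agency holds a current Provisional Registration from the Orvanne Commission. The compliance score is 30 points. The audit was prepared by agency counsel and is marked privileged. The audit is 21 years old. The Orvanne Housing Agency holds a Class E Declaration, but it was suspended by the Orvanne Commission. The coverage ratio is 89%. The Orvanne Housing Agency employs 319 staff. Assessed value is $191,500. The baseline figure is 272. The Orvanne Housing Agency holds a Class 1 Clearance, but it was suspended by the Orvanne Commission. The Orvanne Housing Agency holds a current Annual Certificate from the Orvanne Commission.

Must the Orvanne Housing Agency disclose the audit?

Yes — the Orvanne Housing Agency must disclose the audit.

Exception (a) requires that the agency holds a current Class 1 Clearance from the Orvanne Commission; but the Class 1 Clearance is not current, so (a) is unavailable.
Exception (b) is satisfied on its face — a current Tier E Approval is held; the compliance score is 30 points, under the 42 points limit. Turning to paragraphs (e)–(f): (e) operates against (b): a current Schedule 1 Notice is held. (f), which would lift (e), is not triggered — assessed value is $191,500, short of $223,000. Exception (b) does not apply.
Exception (c)'s conditions are all satisfied: the audit contains personal medical information; the number of pages in the record is 122, under the 133 limit; the audit is privileged. But: (g) operates against (c): aggregate throughput is 5,700 units, under the 6,140 units limit. (h) would limit (g) — the record's age is 21 years, meeting the 20 years threshold — but (i) sets (h) aside: (i) operates — a current Annual Certificate is held. (j) would limit (i) — Hugo is the subject of the audit — but (k) sets (j) aside: (k) is triggered — the qualifying period is 85 days, below the 115 days limit. (l) is not engaged (there is no Class E Declaration in force), so (k) stands. So (c) is unavailable.
Exception (d) does not apply: the audit relates to a closed matter.
None of the exceptions is available; § 22 applies in full.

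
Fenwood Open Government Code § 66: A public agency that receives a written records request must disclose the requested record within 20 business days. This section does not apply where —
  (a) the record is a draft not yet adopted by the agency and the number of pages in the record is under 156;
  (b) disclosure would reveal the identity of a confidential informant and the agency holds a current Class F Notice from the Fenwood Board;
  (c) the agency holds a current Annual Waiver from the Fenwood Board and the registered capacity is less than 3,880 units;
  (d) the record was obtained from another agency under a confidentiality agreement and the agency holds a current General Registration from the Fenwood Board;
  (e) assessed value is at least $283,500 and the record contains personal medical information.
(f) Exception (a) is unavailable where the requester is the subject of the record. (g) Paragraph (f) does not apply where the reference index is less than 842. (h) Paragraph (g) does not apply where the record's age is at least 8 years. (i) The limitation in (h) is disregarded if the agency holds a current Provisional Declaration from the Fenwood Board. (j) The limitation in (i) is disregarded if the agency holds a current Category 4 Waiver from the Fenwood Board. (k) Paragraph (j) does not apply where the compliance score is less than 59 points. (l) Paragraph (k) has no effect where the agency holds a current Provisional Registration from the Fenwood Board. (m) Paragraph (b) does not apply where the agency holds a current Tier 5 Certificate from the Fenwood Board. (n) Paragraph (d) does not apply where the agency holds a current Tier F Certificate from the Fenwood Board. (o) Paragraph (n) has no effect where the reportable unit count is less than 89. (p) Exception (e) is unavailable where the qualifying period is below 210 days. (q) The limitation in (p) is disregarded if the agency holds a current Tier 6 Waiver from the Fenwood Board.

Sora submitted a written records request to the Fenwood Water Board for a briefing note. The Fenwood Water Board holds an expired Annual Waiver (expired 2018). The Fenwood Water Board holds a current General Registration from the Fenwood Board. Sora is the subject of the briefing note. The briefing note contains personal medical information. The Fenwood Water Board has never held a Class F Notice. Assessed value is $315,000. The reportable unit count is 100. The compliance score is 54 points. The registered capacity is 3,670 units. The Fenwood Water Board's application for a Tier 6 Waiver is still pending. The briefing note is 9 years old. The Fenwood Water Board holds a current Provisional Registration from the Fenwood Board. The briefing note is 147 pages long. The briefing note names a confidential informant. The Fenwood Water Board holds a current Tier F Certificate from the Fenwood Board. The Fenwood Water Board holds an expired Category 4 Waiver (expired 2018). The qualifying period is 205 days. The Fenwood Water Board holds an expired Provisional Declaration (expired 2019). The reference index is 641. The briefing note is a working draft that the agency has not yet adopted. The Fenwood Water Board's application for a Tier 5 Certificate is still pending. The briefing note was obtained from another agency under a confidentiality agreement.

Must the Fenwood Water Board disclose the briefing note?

All of (a)'s requirements are met (the briefing note is an unadopted draft; the number of pages in the record is 147, under the 156 limit). However, paragraphs (f)–(l) must be considered: (f) operates against (a): Sora is the subject of the briefing note. (g) would limit (f) — the reference index is 641, less than the 842 limit — but (h) sets (g) aside: (h) applies — the record's age is 9 years, meeting the 8 years threshold. (i), which would lift (h), is not triggered — no current Provisional Declaration is held. Exception (a) does not apply.
Exception (b) does not apply: the Class F Notice is not current.
Exception (c) does not apply: there is no Annual Waiver in force.
Exception (d) is satisfied on its face — the briefing note was obtained under a confidentiality agreement; a current General Registration is held. Turning to paragraphs (n)–(o): (n) is triggered — a current Tier F Certificate is held. (o), which would lift (n), is inapplicable — the reportable unit count is 100, not less than 89. (d) is therefore removed.
All of (e)'s requirements are met (assessed value is $315,000, meeting the $283,500 threshold; the briefing note contains personal medical information). Turning to paragraphs (p)–(q): (p) operates against (e): the qualifying period is 205 days, below the 210 days limit. (q) does not operate here (the Tier 6 Waiver is not current), so (p) stands. (e) is therefore removed.
No exception displaces § 66.

Yes — the Fenwood Water Board must disclose the briefing note.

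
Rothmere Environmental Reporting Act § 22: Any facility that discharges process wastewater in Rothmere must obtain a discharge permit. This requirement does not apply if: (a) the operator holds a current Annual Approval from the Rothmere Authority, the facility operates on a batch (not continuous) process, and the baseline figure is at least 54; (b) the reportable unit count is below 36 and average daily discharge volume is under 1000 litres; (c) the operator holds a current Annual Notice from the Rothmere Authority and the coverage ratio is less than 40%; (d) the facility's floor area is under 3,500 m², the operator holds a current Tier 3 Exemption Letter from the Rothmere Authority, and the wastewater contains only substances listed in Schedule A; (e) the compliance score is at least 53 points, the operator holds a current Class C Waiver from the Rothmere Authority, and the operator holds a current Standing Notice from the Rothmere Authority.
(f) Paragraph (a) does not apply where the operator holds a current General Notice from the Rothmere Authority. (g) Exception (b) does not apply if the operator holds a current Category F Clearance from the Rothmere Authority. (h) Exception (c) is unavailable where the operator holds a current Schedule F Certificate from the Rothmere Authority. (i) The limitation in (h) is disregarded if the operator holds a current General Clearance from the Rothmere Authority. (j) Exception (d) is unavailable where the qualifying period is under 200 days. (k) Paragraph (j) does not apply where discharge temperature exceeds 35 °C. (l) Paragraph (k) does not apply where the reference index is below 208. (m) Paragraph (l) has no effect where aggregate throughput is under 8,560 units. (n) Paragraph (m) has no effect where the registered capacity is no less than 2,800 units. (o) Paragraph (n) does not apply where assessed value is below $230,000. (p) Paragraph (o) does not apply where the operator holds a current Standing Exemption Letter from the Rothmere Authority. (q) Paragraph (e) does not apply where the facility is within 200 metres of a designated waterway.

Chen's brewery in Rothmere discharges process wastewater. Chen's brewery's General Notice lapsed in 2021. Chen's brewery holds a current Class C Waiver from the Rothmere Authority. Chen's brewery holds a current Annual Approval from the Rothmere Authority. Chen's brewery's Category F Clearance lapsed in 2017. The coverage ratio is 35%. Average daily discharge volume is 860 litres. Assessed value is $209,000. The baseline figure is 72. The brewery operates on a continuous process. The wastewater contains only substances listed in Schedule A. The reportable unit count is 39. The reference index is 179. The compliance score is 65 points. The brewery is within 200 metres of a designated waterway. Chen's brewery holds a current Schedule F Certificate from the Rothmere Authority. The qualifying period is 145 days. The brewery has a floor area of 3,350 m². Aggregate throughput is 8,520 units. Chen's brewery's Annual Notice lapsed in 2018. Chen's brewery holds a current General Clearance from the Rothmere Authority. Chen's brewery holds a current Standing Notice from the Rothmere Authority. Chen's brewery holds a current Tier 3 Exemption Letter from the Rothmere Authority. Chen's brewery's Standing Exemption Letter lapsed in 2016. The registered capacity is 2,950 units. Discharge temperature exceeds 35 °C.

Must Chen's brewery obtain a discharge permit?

No — exception (d) applies; Chen's brewery is not required to obtain a discharge permit.

Exception (a) requires that the facility operates on a batch (not continuous) process; but the facility operates on a continuous process, so (a) is unavailable.
Exception (b) does not apply: the reportable unit count is 39, not below 36.
Exception (c) does not apply: the Annual Notice is not current.
Exception (d) is satisfied on its face — the facility's floor area is 3,350 m², under the 3,500 m² limit; a current Tier 3 Exemption Letter is held; the wastewater is Schedule-A-only. Applying paragraphs (j)–(p): (j) applies (the qualifying period is 145 days, under the 200 days limit), but is overridden by (k): (k) operates against (j): discharge temperature exceeds 35 °C. (l) operates (the reference index is 179, below the 208 limit), but is set aside by (m): (m) operates — aggregate throughput is 8,520 units, under the 8,560 units limit. (n) is triggered (the registered capacity is 2,950 units, meeting the 2,800 units threshold), but is displaced by (o): (o) operates against (n): assessed value is $209,000, below the $230,000 limit. (p) does not operate here (no current Standing Exemption Letter is held), so (o) stands. (d) remains available.
Exception (e) is satisfied on its face — the compliance score is 65 points, meeting the 53 points threshold; a current Class C Waiver is held; a current Standing Notice is held. However, paragraph (q) must be considered: (q) operates against (e): the brewery is within 200 m of a designated waterway. So (e) is unavailable.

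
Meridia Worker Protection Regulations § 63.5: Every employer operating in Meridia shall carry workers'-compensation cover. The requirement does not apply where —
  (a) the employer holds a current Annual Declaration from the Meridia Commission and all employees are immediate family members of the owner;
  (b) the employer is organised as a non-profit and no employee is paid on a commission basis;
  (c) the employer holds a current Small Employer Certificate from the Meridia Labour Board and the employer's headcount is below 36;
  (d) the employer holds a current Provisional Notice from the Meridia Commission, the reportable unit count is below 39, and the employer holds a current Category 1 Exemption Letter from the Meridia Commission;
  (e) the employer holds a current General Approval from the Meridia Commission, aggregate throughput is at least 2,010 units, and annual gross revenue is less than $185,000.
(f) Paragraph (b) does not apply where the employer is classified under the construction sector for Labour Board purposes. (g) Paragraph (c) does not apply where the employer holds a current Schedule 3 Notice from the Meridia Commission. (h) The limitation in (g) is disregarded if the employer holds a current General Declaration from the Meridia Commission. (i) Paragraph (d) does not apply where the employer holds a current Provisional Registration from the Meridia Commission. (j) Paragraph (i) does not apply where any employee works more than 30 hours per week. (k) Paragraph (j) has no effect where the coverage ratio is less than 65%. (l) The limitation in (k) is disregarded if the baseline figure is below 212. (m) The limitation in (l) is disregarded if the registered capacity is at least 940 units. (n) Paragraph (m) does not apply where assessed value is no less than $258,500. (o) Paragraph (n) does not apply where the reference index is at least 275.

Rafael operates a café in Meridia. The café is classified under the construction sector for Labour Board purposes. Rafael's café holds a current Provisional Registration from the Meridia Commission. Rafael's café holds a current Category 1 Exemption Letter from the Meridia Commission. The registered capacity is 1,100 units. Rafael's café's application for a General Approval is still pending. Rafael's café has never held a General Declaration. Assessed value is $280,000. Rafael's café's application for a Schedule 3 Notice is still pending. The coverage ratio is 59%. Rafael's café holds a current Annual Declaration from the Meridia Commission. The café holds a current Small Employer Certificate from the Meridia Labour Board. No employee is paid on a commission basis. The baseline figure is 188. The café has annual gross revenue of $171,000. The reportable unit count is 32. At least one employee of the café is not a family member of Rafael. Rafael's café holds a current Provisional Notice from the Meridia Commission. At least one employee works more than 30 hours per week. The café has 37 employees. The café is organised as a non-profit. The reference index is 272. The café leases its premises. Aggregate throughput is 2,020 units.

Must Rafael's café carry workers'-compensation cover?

No — exception (d) applies; Rafael's café is not required to carry workers'-compensation cover.

Exception (a) fails — at least one employee is not a family member.
All of (b)'s requirements are met (the employer is a non-profit; no employee is paid on commission). However, paragraph (f) must be considered: (f) operates against (b): the café is classified under the construction sector. Exception (b) does not apply.
Exception (c) requires that the employer's headcount is below 36; but the employer's headcount is 37, not below 36, so (c) is unavailable.
Exception (d) is satisfied on its face — a current Provisional Notice is held; the reportable unit count is 32, below the 39 limit; a current Category 1 Exemption Letter is held. Applying paragraphs (i)–(o): (i) applies (a current Provisional Registration is held), but is set aside by (j): (j) is triggered — at least one employee exceeds 30 hours/week. (k) would limit (j) — the coverage ratio is 59%, less than the 65% limit — but (l) sets (k) aside: (l) operates against (k): the baseline figure is 188, below the 212 limit. (m) would limit (l) — the registered capacity is 1,100 units, meeting the 940 units threshold — but (n) sets (m) aside: (n) is engaged — assessed value is $280,000, meeting the $258,500 threshold. (o) is not engaged (the reference index is 272, short of 275), so (n) stands. (d) remains available.
Exception (e) requires that the employer holds a current General Approval from the Meridia Commission; but there is no General Approval in force, so (e) is unavailable.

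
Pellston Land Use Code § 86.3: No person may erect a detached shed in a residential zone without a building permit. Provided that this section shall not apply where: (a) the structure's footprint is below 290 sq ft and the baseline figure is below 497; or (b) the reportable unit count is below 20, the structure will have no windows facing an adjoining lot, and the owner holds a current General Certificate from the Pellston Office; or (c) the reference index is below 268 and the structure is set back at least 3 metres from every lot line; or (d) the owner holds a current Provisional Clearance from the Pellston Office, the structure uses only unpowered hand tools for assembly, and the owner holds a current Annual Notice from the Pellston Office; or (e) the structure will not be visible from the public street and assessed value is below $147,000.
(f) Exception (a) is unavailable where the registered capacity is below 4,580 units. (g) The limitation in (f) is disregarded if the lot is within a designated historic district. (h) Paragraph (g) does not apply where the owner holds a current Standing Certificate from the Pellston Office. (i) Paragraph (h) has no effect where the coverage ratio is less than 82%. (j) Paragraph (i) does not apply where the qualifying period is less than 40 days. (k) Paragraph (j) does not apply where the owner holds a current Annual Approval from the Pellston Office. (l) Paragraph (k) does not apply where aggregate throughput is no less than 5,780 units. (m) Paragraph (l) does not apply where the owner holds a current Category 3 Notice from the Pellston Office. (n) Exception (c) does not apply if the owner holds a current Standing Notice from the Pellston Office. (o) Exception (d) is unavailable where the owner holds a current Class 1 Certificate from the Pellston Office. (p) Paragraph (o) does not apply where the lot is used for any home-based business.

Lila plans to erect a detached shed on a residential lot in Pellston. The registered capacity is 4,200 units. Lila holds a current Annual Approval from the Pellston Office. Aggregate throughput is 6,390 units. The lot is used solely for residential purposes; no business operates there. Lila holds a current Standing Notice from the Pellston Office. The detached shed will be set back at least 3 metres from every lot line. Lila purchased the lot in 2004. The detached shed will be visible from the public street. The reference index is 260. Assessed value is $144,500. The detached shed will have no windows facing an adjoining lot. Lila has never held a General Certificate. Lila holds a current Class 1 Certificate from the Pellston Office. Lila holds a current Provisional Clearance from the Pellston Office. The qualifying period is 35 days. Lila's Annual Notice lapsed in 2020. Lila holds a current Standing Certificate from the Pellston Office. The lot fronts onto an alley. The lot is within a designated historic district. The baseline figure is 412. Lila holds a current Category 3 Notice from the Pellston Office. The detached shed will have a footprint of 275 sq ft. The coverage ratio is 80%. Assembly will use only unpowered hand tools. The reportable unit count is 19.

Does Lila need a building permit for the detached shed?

Exception (a) is satisfied on its face — the structure's footprint is 275 sq ft, below the 290 sq ft limit; the baseline figure is 412, below the 497 limit. As to paragraphs (f)–(m): (f) applies (the registered capacity is 4,200 units, below the 4,580 units limit), but is itself disapplied by (g): (g) is engaged — the lot is in a historic district. (h) operates (a current Standing Certificate is held), but is set aside by (i): (i) operates — the coverage ratio is 80%, less than the 82% limit. (j) is engaged (the qualifying period is 35 days, less than the 40 days limit), but is displaced by (k): (k) applies — a current Annual Approval is held. (l) would limit (k) — aggregate throughput is 6,390 units, meeting the 5,780 units threshold — but (m) sets (l) aside: (m) applies — a current Category 3 Notice is held. Exception (a) stands.
Exception (b) does not apply: there is no General Certificate in force.
Exception (c): the reference index is 260, below the 268 limit; the setback is at least 3 m on every side — every condition holds. However, paragraph (n) must be considered: (n) operates against (c): a current Standing Notice is held. So (c) is unavailable.
Exception (d) fails — there is no Annual Notice in force.
Exception (e) fails — the structure will be visible from the street.

No — exception (a) applies; Lila does not need a building permit.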